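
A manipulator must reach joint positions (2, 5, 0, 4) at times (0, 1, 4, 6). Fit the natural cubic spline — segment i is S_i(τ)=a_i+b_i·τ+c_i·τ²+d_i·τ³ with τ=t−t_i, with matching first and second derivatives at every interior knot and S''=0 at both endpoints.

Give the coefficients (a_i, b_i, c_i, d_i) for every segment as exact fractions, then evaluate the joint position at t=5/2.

  seg 0: a=2 b=812/213 c=0 d=-173/213
  seg 1: a=5 b=293/213 c=-173/71 d=101/213
  seg 2: a=0 b=-94/213 c=130/71 d=-65/213
S(5/2) = 1807/568

Δ: Δ0=3, Δ1=-5/3, Δ2=2
row 1: diag=8, rhs=-28; c'=3/8, d'=-7/2
row 2: denom=10−3·3/8=71/8; d'=(22−3·-7/2)/(71/8)=260/71
back: M2=260/71
back: M1=-7/2−3/8·260/71=-346/71
M: M0=0, M1=-346/71, M2=260/71, M3=0
seg 0: a=2, c=M0/2=0, d=(M1−M0)/(6·1)=-173/213, b=Δ0−h0·(2M0+M1)/6=812/213
seg 1: a=5, c=M1/2=-173/71, d=(M2−M1)/(6·3)=101/213, b=Δ1−h1·(2M1+M2)/6=293/213
seg 2: a=0, c=M2/2=130/71, d=(M3−M2)/(6·2)=-65/213, b=Δ2−h2·(2M2+M3)/6=-94/213
t_q=5/2 → seg 1, τ=3/2; S=5+293/213·τ+-173/71·τ²+101/213·τ³=1807/568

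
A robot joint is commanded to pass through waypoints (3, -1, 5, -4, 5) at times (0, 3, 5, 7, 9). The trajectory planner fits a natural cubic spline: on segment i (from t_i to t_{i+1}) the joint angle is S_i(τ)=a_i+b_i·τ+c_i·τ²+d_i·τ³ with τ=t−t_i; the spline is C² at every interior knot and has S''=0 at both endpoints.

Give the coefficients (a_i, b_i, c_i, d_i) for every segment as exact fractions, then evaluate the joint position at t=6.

  seg 0: a=3 b=-752/213 c=0 d=52/213
  seg 1: a=-1 b=652/213 c=156/71 d=-949/852
  seg 2: a=5 b=-323/213 c=-637/142 d=2551/1704
  seg 3: a=-4 b=-637/426 c=1277/284 d=-1277/1704
S(6) = 281/568

Δ: Δ0=-4/3, Δ1=3, Δ2=-9/2, Δ3=9/2
row 1: diag=10, rhs=26; c'=1/5, d'=13/5
row 2: denom=8−2·1/5=38/5; d'=(-45−2·13/5)/(38/5)=-251/38
row 3: denom=8−2·5/19=142/19; d'=(54−2·-251/38)/(142/19)=1277/142
back: M3=1277/142
back: M2=-251/38−5/19·1277/142=-637/71
back: M1=13/5−1/5·-637/71=312/71
M: M0=0, M1=312/71, M2=-637/71, M3=1277/142, M4=0
seg 0: a=3, c=M0/2=0, d=(M1−M0)/(6·3)=52/213, b=Δ0−h0·(2M0+M1)/6=-752/213
seg 1: a=-1, c=M1/2=156/71, d=(M2−M1)/(6·2)=-949/852, b=Δ1−h1·(2M1+M2)/6=652/213
seg 2: a=5, c=M2/2=-637/142, d=(M3−M2)/(6·2)=2551/1704, b=Δ2−h2·(2M2+M3)/6=-323/213
seg 3: a=-4, c=M3/2=1277/284, d=(M4−M3)/(6·2)=-1277/1704, b=Δ3−h3·(2M3+M4)/6=-637/426
t_q=6 → seg 2, τ=1; S=5+-323/213·τ+-637/142·τ²+2551/1704·τ³=281/568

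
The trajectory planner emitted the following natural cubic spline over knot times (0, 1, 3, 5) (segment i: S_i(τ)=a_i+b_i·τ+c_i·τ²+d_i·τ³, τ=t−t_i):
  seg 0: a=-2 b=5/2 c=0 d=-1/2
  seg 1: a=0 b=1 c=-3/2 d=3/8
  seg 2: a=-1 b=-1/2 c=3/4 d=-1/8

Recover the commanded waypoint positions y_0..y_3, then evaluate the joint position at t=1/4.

y_0=-2 y_1=0 y_2=-1 y_3=0
S(1/4) = -177/128

y_0 = S_0(0) = a_0 = -2
y_1 = S_1(0) = a_1 = 0
y_2 = S_2(0) = a_2 = -1
y_3 = S_2(2) = 0
t_q=1/4 is in segment 0 (τ=1/4); S_0(τ)=-177/128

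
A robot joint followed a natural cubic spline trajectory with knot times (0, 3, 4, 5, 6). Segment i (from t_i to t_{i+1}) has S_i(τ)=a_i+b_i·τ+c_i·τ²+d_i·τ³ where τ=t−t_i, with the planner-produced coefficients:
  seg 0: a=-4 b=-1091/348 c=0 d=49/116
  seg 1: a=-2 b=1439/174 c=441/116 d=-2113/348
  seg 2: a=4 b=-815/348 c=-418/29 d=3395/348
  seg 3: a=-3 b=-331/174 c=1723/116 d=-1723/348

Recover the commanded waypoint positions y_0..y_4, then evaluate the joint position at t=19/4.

y_0 = S_0(0) = a_0 = -4
y_1 = S_1(0) = a_1 = -2
y_2 = S_2(0) = a_2 = 4
y_3 = S_3(0) = a_3 = -3
y_4 = S_3(1) = 5
t_q=19/4 is in segment 2 (τ=3/4); S_2(τ)=-12981/7424

y_0=-4 y_1=-2 y_2=4 y_3=-3 y_4=5
S(19/4) = -12981/7424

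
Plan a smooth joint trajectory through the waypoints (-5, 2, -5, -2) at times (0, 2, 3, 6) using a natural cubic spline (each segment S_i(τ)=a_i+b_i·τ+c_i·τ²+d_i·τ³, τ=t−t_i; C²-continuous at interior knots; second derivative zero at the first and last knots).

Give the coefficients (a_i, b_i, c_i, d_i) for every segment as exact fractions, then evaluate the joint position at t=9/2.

  seg 0: a=-5 b=697/94 c=0 d=-46/47
  seg 1: a=2 b=-407/94 c=-276/47 d=301/94
  seg 2: a=-5 b=-304/47 c=351/94 d=-39/94
S(9/2) = -5791/752

Δ: Δ0=7/2, Δ1=-7, Δ2=1
row 1: diag=6, rhs=-63; c'=1/6, d'=-21/2
row 2: denom=8−1·1/6=47/6; d'=(48−1·-21/2)/(47/6)=351/47
back: M2=351/47
back: M1=-21/2−1/6·351/47=-552/47
M: M0=0, M1=-552/47, M2=351/47, M3=0
seg 0: a=-5, c=M0/2=0, d=(M1−M0)/(6·2)=-46/47, b=Δ0−h0·(2M0+M1)/6=697/94
seg 1: a=2, c=M1/2=-276/47, d=(M2−M1)/(6·1)=301/94, b=Δ1−h1·(2M1+M2)/6=-407/94
seg 2: a=-5, c=M2/2=351/94, d=(M3−M2)/(6·3)=-39/94, b=Δ2−h2·(2M2+M3)/6=-304/47
t_q=9/2 → seg 2, τ=3/2; S=-5+-304/47·τ+351/94·τ²+-39/94·τ³=-5791/752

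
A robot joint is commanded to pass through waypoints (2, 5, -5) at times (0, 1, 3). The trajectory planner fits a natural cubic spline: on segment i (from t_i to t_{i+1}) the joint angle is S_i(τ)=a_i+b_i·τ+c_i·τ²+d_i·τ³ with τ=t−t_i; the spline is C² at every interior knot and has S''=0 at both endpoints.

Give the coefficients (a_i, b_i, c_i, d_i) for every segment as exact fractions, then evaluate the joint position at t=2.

Δ: Δ0=3, Δ1=-5
row 1: diag=6, rhs=-48; c'=1/3, d'=-8
back: M1=-8
M: M0=0, M1=-8, M2=0
seg 0: a=2, c=M0/2=0, d=(M1−M0)/(6·1)=-4/3, b=Δ0−h0·(2M0+M1)/6=13/3
seg 1: a=5, c=M1/2=-4, d=(M2−M1)/(6·2)=2/3, b=Δ1−h1·(2M1+M2)/6=1/3
t_q=2 → seg 1, τ=1; S=5+1/3·τ+-4·τ²+2/3·τ³=2

  seg 0: a=2 b=13/3 c=0 d=-4/3
  seg 1: a=5 b=1/3 c=-4 d=2/3
S(2) = 2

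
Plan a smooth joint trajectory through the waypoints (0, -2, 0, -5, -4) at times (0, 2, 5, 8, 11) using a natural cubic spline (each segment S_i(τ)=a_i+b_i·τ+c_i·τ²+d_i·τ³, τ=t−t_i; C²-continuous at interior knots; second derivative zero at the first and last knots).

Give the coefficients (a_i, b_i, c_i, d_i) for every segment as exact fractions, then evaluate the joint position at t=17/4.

  seg 0: a=0 b=-316/207 c=0 d=109/828
  seg 1: a=-2 b=11/207 c=109/138 d=-727/3726
  seg 2: a=0 b=-197/414 c=-200/207 d=707/3726
  seg 3: a=-5 b=-238/207 c=307/414 d=-307/3726
S(17/4) = -307/2944

Δ: Δ0=-1, Δ1=2/3, Δ2=-5/3, Δ3=1/3
row 1: diag=10, rhs=10; c'=3/10, d'=1
row 2: denom=12−3·3/10=111/10; d'=(-14−3·1)/(111/10)=-170/111
row 3: denom=12−3·10/37=414/37; d'=(12−3·-170/111)/(414/37)=307/207
back: M3=307/207
back: M2=-170/111−10/37·307/207=-400/207
back: M1=1−3/10·-400/207=109/69
M: M0=0, M1=109/69, M2=-400/207, M3=307/207, M4=0
seg 0: a=0, c=M0/2=0, d=(M1−M0)/(6·2)=109/828, b=Δ0−h0·(2M0+M1)/6=-316/207
seg 1: a=-2, c=M1/2=109/138, d=(M2−M1)/(6·3)=-727/3726, b=Δ1−h1·(2M1+M2)/6=11/207
seg 2: a=0, c=M2/2=-200/207, d=(M3−M2)/(6·3)=707/3726, b=Δ2−h2·(2M2+M3)/6=-197/414
seg 3: a=-5, c=M3/2=307/414, d=(M4−M3)/(6·3)=-307/3726, b=Δ3−h3·(2M3+M4)/6=-238/207
t_q=17/4 → seg 1, τ=9/4; S=-2+11/207·τ+109/138·τ²+-727/3726·τ³=-307/2944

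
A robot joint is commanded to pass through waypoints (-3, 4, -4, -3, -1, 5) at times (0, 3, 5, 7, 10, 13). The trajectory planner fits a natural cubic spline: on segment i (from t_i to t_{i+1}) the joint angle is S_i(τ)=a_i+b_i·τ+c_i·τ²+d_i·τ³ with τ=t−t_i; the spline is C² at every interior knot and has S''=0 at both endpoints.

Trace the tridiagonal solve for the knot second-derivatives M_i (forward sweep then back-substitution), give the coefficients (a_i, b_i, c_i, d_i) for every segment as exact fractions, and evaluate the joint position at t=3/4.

  seg 0: a=-3 b=12515/2652 c=0 d=-703/2652
  seg 1: a=4 b=-3233/1326 c=-2109/884 d=532/663
  seg 2: a=-4 b=-3119/1326 c=2147/884 d=-2659/5304
  seg 3: a=-3 b=893/663 c=-128/221 d=701/5967
  seg 4: a=-1 b=692/663 c=317/663 d=-317/5967
S(3/4) = 24185/56576

Δ: Δ0=7/3, Δ1=-4, Δ2=1/2, Δ3=2/3, Δ4=2
row 1: diag=10, rhs=-38; c'=1/5, d'=-19/5
row 2: denom=8−2·1/5=38/5; d'=(27−2·-19/5)/(38/5)=173/38
row 3: denom=10−2·5/19=180/19; d'=(1−2·173/38)/(180/19)=-77/90
row 4: denom=12−3·19/60=221/20; d'=(8−3·-77/90)/(221/20)=634/663
back: M4=634/663
back: M3=-77/90−19/60·634/663=-256/221
back: M2=173/38−5/19·-256/221=2147/442
back: M1=-19/5−1/5·2147/442=-2109/442
M: M0=0, M1=-2109/442, M2=2147/442, M3=-256/221, M4=634/663, M5=0
seg 0: a=-3, c=M0/2=0, d=(M1−M0)/(6·3)=-703/2652, b=Δ0−h0·(2M0+M1)/6=12515/2652
seg 1: a=4, c=M1/2=-2109/884, d=(M2−M1)/(6·2)=532/663, b=Δ1−h1·(2M1+M2)/6=-3233/1326
seg 2: a=-4, c=M2/2=2147/884, d=(M3−M2)/(6·2)=-2659/5304, b=Δ2−h2·(2M2+M3)/6=-3119/1326
seg 3: a=-3, c=M3/2=-128/221, d=(M4−M3)/(6·3)=701/5967, b=Δ3−h3·(2M3+M4)/6=893/663
seg 4: a=-1, c=M4/2=317/663, d=(M5−M4)/(6·3)=-317/5967, b=Δ4−h4·(2M4+M5)/6=692/663
t_q=3/4 → seg 0, τ=3/4; S=-3+12515/2652·τ+0·τ²+-703/2652·τ³=24185/56576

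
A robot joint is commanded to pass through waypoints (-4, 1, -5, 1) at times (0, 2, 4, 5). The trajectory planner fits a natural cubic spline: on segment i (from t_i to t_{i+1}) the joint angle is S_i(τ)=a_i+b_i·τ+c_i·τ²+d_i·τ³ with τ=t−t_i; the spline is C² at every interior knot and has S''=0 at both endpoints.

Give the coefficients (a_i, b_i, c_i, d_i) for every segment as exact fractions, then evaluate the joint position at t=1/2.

Δ: Δ0=5/2, Δ1=-3, Δ2=6
row 1: diag=8, rhs=-33; c'=1/4, d'=-33/8
row 2: denom=6−2·1/4=11/2; d'=(54−2·-33/8)/(11/2)=249/22
back: M2=249/22
back: M1=-33/8−1/4·249/22=-153/22
M: M0=0, M1=-153/22, M2=249/22, M3=0
seg 0: a=-4, c=M0/2=0, d=(M1−M0)/(6·2)=-51/88, b=Δ0−h0·(2M0+M1)/6=53/11
seg 1: a=1, c=M1/2=-153/44, d=(M2−M1)/(6·2)=67/44, b=Δ1−h1·(2M1+M2)/6=-47/22
seg 2: a=-5, c=M2/2=249/44, d=(M3−M2)/(6·1)=-83/44, b=Δ2−h2·(2M2+M3)/6=49/22
t_q=1/2 → seg 0, τ=1/2; S=-4+53/11·τ+0·τ²+-51/88·τ³=-1171/704

  seg 0: a=-4 b=53/11 c=0 d=-51/88
  seg 1: a=1 b=-47/22 c=-153/44 d=67/44
  seg 2: a=-5 b=49/22 c=249/44 d=-83/44
S(1/2) = -1171/704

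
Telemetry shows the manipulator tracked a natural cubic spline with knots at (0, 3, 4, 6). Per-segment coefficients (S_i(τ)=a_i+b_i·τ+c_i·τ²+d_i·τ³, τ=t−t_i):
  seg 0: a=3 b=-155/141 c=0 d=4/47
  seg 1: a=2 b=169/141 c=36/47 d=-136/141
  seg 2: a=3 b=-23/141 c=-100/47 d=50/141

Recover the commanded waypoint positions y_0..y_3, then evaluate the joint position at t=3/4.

y_0=3 y_1=2 y_2=3 y_3=-3
S(3/4) = 1663/752

y_0 = S_0(0) = a_0 = 3
y_1 = S_1(0) = a_1 = 2
y_2 = S_2(0) = a_2 = 3
y_3 = S_2(2) = -3
t_q=3/4 is in segment 0 (τ=3/4); S_0(τ)=1663/752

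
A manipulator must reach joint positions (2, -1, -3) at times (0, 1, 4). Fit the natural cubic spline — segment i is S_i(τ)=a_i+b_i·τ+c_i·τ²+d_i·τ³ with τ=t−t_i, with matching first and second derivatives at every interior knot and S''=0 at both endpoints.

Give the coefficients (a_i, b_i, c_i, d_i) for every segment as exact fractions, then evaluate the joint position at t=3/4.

  seg 0: a=2 b=-79/24 c=0 d=7/24
  seg 1: a=-1 b=-29/12 c=7/8 d=-7/72
S(3/4) = -177/512

Δ: Δ0=-3, Δ1=-2/3
row 1: diag=8, rhs=14; c'=3/8, d'=7/4
back: M1=7/4
M: M0=0, M1=7/4, M2=0
seg 0: a=2, c=M0/2=0, d=(M1−M0)/(6·1)=7/24, b=Δ0−h0·(2M0+M1)/6=-79/24
seg 1: a=-1, c=M1/2=7/8, d=(M2−M1)/(6·3)=-7/72, b=Δ1−h1·(2M1+M2)/6=-29/12
t_q=3/4 → seg 0, τ=3/4; S=2+-79/24·τ+0·τ²+7/24·τ³=-177/512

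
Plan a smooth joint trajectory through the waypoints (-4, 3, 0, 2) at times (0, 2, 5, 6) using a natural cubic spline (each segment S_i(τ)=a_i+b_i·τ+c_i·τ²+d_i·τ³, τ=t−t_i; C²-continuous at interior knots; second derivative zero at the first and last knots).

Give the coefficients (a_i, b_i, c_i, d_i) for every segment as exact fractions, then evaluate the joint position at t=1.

Δ: Δ0=7/2, Δ1=-1, Δ2=2
row 1: diag=10, rhs=-27; c'=3/10, d'=-27/10
row 2: denom=8−3·3/10=71/10; d'=(18−3·-27/10)/(71/10)=261/71
back: M2=261/71
back: M1=-27/10−3/10·261/71=-270/71
M: M0=0, M1=-270/71, M2=261/71, M3=0
seg 0: a=-4, c=M0/2=0, d=(M1−M0)/(6·2)=-45/142, b=Δ0−h0·(2M0+M1)/6=677/142
seg 1: a=3, c=M1/2=-135/71, d=(M2−M1)/(6·3)=59/142, b=Δ1−h1·(2M1+M2)/6=137/142
seg 2: a=0, c=M2/2=261/142, d=(M3−M2)/(6·1)=-87/142, b=Δ2−h2·(2M2+M3)/6=55/71
t_q=1 → seg 0, τ=1; S=-4+677/142·τ+0·τ²+-45/142·τ³=32/71

  seg 0: a=-4 b=677/142 c=0 d=-45/142
  seg 1: a=3 b=137/142 c=-135/71 d=59/142
  seg 2: a=0 b=55/71 c=261/142 d=-87/142
S(1) = 32/71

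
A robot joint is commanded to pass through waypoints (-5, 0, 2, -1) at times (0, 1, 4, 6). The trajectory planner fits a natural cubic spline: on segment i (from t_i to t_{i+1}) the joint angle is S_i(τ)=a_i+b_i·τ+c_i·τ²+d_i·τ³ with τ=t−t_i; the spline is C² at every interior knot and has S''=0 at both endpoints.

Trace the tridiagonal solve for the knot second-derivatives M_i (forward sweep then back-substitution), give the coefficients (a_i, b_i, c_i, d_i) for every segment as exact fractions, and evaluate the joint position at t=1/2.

  seg 0: a=-5 b=2351/426 c=0 d=-221/426
  seg 1: a=0 b=844/213 c=-221/142 d=65/426
  seg 2: a=2 b=-535/426 c=-13/71 d=13/426
S(1/2) = -2619/1136

Δ: Δ0=5, Δ1=2/3, Δ2=-3/2
row 1: diag=8, rhs=-26; c'=3/8, d'=-13/4
row 2: denom=10−3·3/8=71/8; d'=(-13−3·-13/4)/(71/8)=-26/71
back: M2=-26/71
back: M1=-13/4−3/8·-26/71=-221/71
M: M0=0, M1=-221/71, M2=-26/71, M3=0
seg 0: a=-5, c=M0/2=0, d=(M1−M0)/(6·1)=-221/426, b=Δ0−h0·(2M0+M1)/6=2351/426
seg 1: a=0, c=M1/2=-221/142, d=(M2−M1)/(6·3)=65/426, b=Δ1−h1·(2M1+M2)/6=844/213
seg 2: a=2, c=M2/2=-13/71, d=(M3−M2)/(6·2)=13/426, b=Δ2−h2·(2M2+M3)/6=-535/426
t_q=1/2 → seg 0, τ=1/2; S=-5+2351/426·τ+0·τ²+-221/426·τ³=-2619/1136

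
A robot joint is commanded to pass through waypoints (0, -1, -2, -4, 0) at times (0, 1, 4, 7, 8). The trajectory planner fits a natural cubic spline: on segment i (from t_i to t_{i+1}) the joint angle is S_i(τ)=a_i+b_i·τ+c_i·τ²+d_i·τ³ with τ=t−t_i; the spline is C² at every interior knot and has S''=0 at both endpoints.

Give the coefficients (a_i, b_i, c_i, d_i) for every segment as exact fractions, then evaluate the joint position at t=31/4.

Δ: Δ0=-1, Δ1=-1/3, Δ2=-2/3, Δ3=4
row 1: diag=8, rhs=4; c'=3/8, d'=1/2
row 2: denom=12−3·3/8=87/8; d'=(-2−3·1/2)/(87/8)=-28/87
row 3: denom=8−3·8/29=208/29; d'=(28−3·-28/87)/(208/29)=105/26
back: M3=105/26
back: M2=-28/87−8/29·105/26=-56/39
back: M1=1/2−3/8·-56/39=27/26
M: M0=0, M1=27/26, M2=-56/39, M3=105/26, M4=0
seg 0: a=0, c=M0/2=0, d=(M1−M0)/(6·1)=9/52, b=Δ0−h0·(2M0+M1)/6=-61/52
seg 1: a=-1, c=M1/2=27/52, d=(M2−M1)/(6·3)=-193/1404, b=Δ1−h1·(2M1+M2)/6=-17/26
seg 2: a=-2, c=M2/2=-28/39, d=(M3−M2)/(6·3)=427/1404, b=Δ2−h2·(2M2+M3)/6=-5/4
seg 3: a=-4, c=M3/2=105/52, d=(M4−M3)/(6·1)=-35/52, b=Δ3−h3·(2M3+M4)/6=69/26
t_q=31/4 → seg 3, τ=3/4; S=-4+69/26·τ+105/52·τ²+-35/52·τ³=-3853/3328

  seg 0: a=0 b=-61/52 c=0 d=9/52
  seg 1: a=-1 b=-17/26 c=27/52 d=-193/1404
  seg 2: a=-2 b=-5/4 c=-28/39 d=427/1404
  seg 3: a=-4 b=69/26 c=105/52 d=-35/52
S(31/4) = -3853/3328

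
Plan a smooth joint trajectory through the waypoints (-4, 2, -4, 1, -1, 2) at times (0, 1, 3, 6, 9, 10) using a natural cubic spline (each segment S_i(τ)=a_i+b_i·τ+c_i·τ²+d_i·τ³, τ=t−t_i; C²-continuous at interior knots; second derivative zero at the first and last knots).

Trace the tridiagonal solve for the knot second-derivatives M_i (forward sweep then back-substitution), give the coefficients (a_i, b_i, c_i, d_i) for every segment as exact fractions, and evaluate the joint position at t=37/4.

  seg 0: a=-4 b=2901/370 c=0 d=-681/370
  seg 1: a=2 b=429/185 c=-2043/370 d=1059/740
  seg 2: a=-4 b=-96/37 c=567/185 d=-74/135
  seg 3: a=1 b=184/185 c=-1037/555 d=2189/4995
  seg 4: a=-1 b=299/185 c=384/185 d=-128/185
S(37/4) = -353/740

Δ: Δ0=6, Δ1=-3, Δ2=5/3, Δ3=-2/3, Δ4=3
row 1: diag=6, rhs=-54; c'=1/3, d'=-9
row 2: denom=10−2·1/3=28/3; d'=(28−2·-9)/(28/3)=69/14
row 3: denom=12−3·9/28=309/28; d'=(-14−3·69/14)/(309/28)=-806/309
row 4: denom=8−3·28/103=740/103; d'=(22−3·-806/309)/(740/103)=768/185
back: M4=768/185
back: M3=-806/309−28/103·768/185=-2074/555
back: M2=69/14−9/28·-2074/555=1134/185
back: M1=-9−1/3·1134/185=-2043/185
M: M0=0, M1=-2043/185, M2=1134/185, M3=-2074/555, M4=768/185, M5=0
seg 0: a=-4, c=M0/2=0, d=(M1−M0)/(6·1)=-681/370, b=Δ0−h0·(2M0+M1)/6=2901/370
seg 1: a=2, c=M1/2=-2043/370, d=(M2−M1)/(6·2)=1059/740, b=Δ1−h1·(2M1+M2)/6=429/185
seg 2: a=-4, c=M2/2=567/185, d=(M3−M2)/(6·3)=-74/135, b=Δ2−h2·(2M2+M3)/6=-96/37
seg 3: a=1, c=M3/2=-1037/555, d=(M4−M3)/(6·3)=2189/4995, b=Δ3−h3·(2M3+M4)/6=184/185
seg 4: a=-1, c=M4/2=384/185, d=(M5−M4)/(6·1)=-128/185, b=Δ4−h4·(2M4+M5)/6=299/185
t_q=37/4 → seg 4, τ=1/4; S=-1+299/185·τ+384/185·τ²+-128/185·τ³=-353/740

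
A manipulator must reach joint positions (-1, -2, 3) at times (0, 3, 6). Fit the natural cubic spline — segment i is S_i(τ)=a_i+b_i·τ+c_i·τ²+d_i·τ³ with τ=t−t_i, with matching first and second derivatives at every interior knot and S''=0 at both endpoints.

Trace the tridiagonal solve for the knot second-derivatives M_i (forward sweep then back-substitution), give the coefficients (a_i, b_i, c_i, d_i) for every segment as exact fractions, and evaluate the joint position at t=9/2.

  seg 0: a=-1 b=-5/6 c=0 d=1/18
  seg 1: a=-2 b=2/3 c=1/2 d=-1/18
S(9/2) = -1/16

Δ: Δ0=-1/3, Δ1=5/3
row 1: diag=12, rhs=12; c'=1/4, d'=1
back: M1=1
M: M0=0, M1=1, M2=0
seg 0: a=-1, c=M0/2=0, d=(M1−M0)/(6·3)=1/18, b=Δ0−h0·(2M0+M1)/6=-5/6
seg 1: a=-2, c=M1/2=1/2, d=(M2−M1)/(6·3)=-1/18, b=Δ1−h1·(2M1+M2)/6=2/3
t_q=9/2 → seg 1, τ=3/2; S=-2+2/3·τ+1/2·τ²+-1/18·τ³=-1/16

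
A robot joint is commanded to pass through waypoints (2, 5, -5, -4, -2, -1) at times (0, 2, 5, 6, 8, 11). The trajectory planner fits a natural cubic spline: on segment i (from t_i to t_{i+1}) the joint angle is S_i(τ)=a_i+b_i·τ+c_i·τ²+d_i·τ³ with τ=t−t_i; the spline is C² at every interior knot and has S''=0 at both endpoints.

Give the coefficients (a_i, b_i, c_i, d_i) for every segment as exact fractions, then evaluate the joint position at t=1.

Δ: Δ0=3/2, Δ1=-10/3, Δ2=1, Δ3=1, Δ4=1/3
row 1: diag=10, rhs=-29; c'=3/10, d'=-29/10
row 2: denom=8−3·3/10=71/10; d'=(26−3·-29/10)/(71/10)=347/71
row 3: denom=6−1·10/71=416/71; d'=(0−1·347/71)/(416/71)=-347/416
row 4: denom=10−2·71/208=969/104; d'=(-4−2·-347/416)/(969/104)=-485/1938
back: M4=-485/1938
back: M3=-347/416−71/208·-485/1938=-1451/1938
back: M2=347/71−10/71·-1451/1938=4838/969
back: M1=-29/10−3/10·4838/969=-2841/646
M: M0=0, M1=-2841/646, M2=4838/969, M3=-1451/1938, M4=-485/1938, M5=0
seg 0: a=2, c=M0/2=0, d=(M1−M0)/(6·2)=-947/2584, b=Δ0−h0·(2M0+M1)/6=958/323
seg 1: a=5, c=M1/2=-2841/1292, d=(M2−M1)/(6·3)=18199/34884, b=Δ1−h1·(2M1+M2)/6=-925/646
seg 2: a=-5, c=M2/2=2419/969, d=(M3−M2)/(6·1)=-3709/3876, b=Δ2−h2·(2M2+M3)/6=-41/76
seg 3: a=-4, c=M3/2=-1451/3876, d=(M4−M3)/(6·2)=161/3876, b=Δ3−h3·(2M3+M4)/6=3067/1938
seg 4: a=-2, c=M4/2=-485/3876, d=(M5−M4)/(6·3)=485/34884, b=Δ4−h4·(2M4+M5)/6=377/646
t_q=1 → seg 0, τ=1; S=2+958/323·τ+0·τ²+-947/2584·τ³=11885/2584

  seg 0: a=2 b=958/323 c=0 d=-947/2584
  seg 1: a=5 b=-925/646 c=-2841/1292 d=18199/34884
  seg 2: a=-5 b=-41/76 c=2419/969 d=-3709/3876
  seg 3: a=-4 b=3067/1938 c=-1451/3876 d=161/3876
  seg 4: a=-2 b=377/646 c=-485/3876 d=485/34884
S(1) = 11885/2584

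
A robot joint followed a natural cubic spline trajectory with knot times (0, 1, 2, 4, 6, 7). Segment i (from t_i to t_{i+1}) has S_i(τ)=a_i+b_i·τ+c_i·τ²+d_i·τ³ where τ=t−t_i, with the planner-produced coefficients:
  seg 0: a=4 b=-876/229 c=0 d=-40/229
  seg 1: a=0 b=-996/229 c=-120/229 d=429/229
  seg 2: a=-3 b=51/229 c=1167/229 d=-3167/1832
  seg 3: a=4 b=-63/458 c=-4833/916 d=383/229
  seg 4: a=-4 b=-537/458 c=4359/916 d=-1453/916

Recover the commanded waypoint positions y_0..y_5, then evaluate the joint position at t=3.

y_0=4 y_1=0 y_2=-3 y_3=4 y_4=-4 y_5=-2
S(3) = 1081/1832

y_0 = S_0(0) = a_0 = 4
y_1 = S_1(0) = a_1 = 0
y_2 = S_2(0) = a_2 = -3
y_3 = S_3(0) = a_3 = 4
y_4 = S_4(0) = a_4 = -4
y_5 = S_4(1) = -2
t_q=3 is in segment 2 (τ=1); S_2(τ)=1081/1832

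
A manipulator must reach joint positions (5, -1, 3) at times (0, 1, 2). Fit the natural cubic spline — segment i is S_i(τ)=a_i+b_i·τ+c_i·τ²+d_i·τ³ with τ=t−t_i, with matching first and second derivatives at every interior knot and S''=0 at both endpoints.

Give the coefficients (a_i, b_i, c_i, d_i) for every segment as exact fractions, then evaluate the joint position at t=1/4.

  seg 0: a=5 b=-17/2 c=0 d=5/2
  seg 1: a=-1 b=-1 c=15/2 d=-5/2
S(1/4) = 373/128

Δ: Δ0=-6, Δ1=4
row 1: diag=4, rhs=60; c'=1/4, d'=15
back: M1=15
M: M0=0, M1=15, M2=0
seg 0: a=5, c=M0/2=0, d=(M1−M0)/(6·1)=5/2, b=Δ0−h0·(2M0+M1)/6=-17/2
seg 1: a=-1, c=M1/2=15/2, d=(M2−M1)/(6·1)=-5/2, b=Δ1−h1·(2M1+M2)/6=-1
t_q=1/4 → seg 0, τ=1/4; S=5+-17/2·τ+0·τ²+5/2·τ³=373/128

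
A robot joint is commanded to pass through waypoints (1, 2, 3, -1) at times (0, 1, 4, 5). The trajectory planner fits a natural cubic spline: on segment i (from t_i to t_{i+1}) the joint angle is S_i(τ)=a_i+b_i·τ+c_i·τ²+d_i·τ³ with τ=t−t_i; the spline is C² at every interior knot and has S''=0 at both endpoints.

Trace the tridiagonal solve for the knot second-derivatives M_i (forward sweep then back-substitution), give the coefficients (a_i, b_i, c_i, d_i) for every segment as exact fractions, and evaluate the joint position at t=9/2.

  seg 0: a=1 b=142/165 c=0 d=23/165
  seg 1: a=2 b=211/165 c=23/55 d=-11/45
  seg 2: a=3 b=-464/165 c=-98/55 d=98/165
S(9/2) = 269/220

Δ: Δ0=1, Δ1=1/3, Δ2=-4
row 1: diag=8, rhs=-4; c'=3/8, d'=-1/2
row 2: denom=8−3·3/8=55/8; d'=(-26−3·-1/2)/(55/8)=-196/55
back: M2=-196/55
back: M1=-1/2−3/8·-196/55=46/55
M: M0=0, M1=46/55, M2=-196/55, M3=0
seg 0: a=1, c=M0/2=0, d=(M1−M0)/(6·1)=23/165, b=Δ0−h0·(2M0+M1)/6=142/165
seg 1: a=2, c=M1/2=23/55, d=(M2−M1)/(6·3)=-11/45, b=Δ1−h1·(2M1+M2)/6=211/165
seg 2: a=3, c=M2/2=-98/55, d=(M3−M2)/(6·1)=98/165, b=Δ2−h2·(2M2+M3)/6=-464/165
t_q=9/2 → seg 2, τ=1/2; S=3+-464/165·τ+-98/55·τ²+98/165·τ³=269/220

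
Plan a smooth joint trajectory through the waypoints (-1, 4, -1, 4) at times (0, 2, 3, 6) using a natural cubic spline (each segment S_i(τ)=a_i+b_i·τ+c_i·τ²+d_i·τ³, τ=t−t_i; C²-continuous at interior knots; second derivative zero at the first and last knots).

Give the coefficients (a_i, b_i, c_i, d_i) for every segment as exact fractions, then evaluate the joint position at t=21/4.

Δ: Δ0=5/2, Δ1=-5, Δ2=5/3
row 1: diag=6, rhs=-45; c'=1/6, d'=-15/2
row 2: denom=8−1·1/6=47/6; d'=(40−1·-15/2)/(47/6)=285/47
back: M2=285/47
back: M1=-15/2−1/6·285/47=-400/47
M: M0=0, M1=-400/47, M2=285/47, M3=0
seg 0: a=-1, c=M0/2=0, d=(M1−M0)/(6·2)=-100/141, b=Δ0−h0·(2M0+M1)/6=1505/282
seg 1: a=4, c=M1/2=-200/47, d=(M2−M1)/(6·1)=685/282, b=Δ1−h1·(2M1+M2)/6=-895/282
seg 2: a=-1, c=M2/2=285/94, d=(M3−M2)/(6·3)=-95/282, b=Δ2−h2·(2M2+M3)/6=-620/141
t_q=21/4 → seg 2, τ=9/4; S=-1+-620/141·τ+285/94·τ²+-95/282·τ³=3719/6016

  seg 0: a=-1 b=1505/282 c=0 d=-100/141
  seg 1: a=4 b=-895/282 c=-200/47 d=685/282
  seg 2: a=-1 b=-620/141 c=285/94 d=-95/282
S(21/4) = 3719/6016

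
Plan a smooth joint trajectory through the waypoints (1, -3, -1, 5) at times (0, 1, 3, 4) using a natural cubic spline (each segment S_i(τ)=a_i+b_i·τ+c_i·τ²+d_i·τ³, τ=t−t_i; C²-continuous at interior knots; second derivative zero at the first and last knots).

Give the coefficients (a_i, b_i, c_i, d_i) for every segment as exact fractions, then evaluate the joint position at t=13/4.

Δ: Δ0=-4, Δ1=1, Δ2=6
row 1: diag=6, rhs=30; c'=1/3, d'=5
row 2: denom=6−2·1/3=16/3; d'=(30−2·5)/(16/3)=15/4
back: M2=15/4
back: M1=5−1/3·15/4=15/4
M: M0=0, M1=15/4, M2=15/4, M3=0
seg 0: a=1, c=M0/2=0, d=(M1−M0)/(6·1)=5/8, b=Δ0−h0·(2M0+M1)/6=-37/8
seg 1: a=-3, c=M1/2=15/8, d=(M2−M1)/(6·2)=0, b=Δ1−h1·(2M1+M2)/6=-11/4
seg 2: a=-1, c=M2/2=15/8, d=(M3−M2)/(6·1)=-5/8, b=Δ2−h2·(2M2+M3)/6=19/4
t_q=13/4 → seg 2, τ=1/4; S=-1+19/4·τ+15/8·τ²+-5/8·τ³=151/512

  seg 0: a=1 b=-37/8 c=0 d=5/8
  seg 1: a=-3 b=-11/4 c=15/8 d=0
  seg 2: a=-1 b=19/4 c=15/8 d=-5/8
S(13/4) = 151/512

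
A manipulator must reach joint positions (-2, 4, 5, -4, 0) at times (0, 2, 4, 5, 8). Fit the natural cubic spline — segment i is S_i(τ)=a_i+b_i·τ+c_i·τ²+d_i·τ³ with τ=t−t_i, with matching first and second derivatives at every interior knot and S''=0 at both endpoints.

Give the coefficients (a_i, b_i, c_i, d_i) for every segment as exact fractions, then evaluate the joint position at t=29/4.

  seg 0: a=-2 b=2765/1032 c=0 d=331/4128
  seg 1: a=4 b=1879/516 c=331/688 d=-4235/4128
  seg 2: a=5 b=-6961/1032 c=-244/43 d=3529/1032
  seg 3: a=-4 b=-4043/516 c=1577/344 d=-1577/3096
S(29/4) = -92981/22016

Δ: Δ0=3, Δ1=1/2, Δ2=-9, Δ3=4/3
row 1: diag=8, rhs=-15; c'=1/4, d'=-15/8
row 2: denom=6−2·1/4=11/2; d'=(-57−2·-15/8)/(11/2)=-213/22
row 3: denom=8−1·2/11=86/11; d'=(62−1·-213/22)/(86/11)=1577/172
back: M3=1577/172
back: M2=-213/22−2/11·1577/172=-488/43
back: M1=-15/8−1/4·-488/43=331/344
M: M0=0, M1=331/344, M2=-488/43, M3=1577/172, M4=0
seg 0: a=-2, c=M0/2=0, d=(M1−M0)/(6·2)=331/4128, b=Δ0−h0·(2M0+M1)/6=2765/1032
seg 1: a=4, c=M1/2=331/688, d=(M2−M1)/(6·2)=-4235/4128, b=Δ1−h1·(2M1+M2)/6=1879/516
seg 2: a=5, c=M2/2=-244/43, d=(M3−M2)/(6·1)=3529/1032, b=Δ2−h2·(2M2+M3)/6=-6961/1032
seg 3: a=-4, c=M3/2=1577/344, d=(M4−M3)/(6·3)=-1577/3096, b=Δ3−h3·(2M3+M4)/6=-4043/516
t_q=29/4 → seg 3, τ=9/4; S=-4+-4043/516·τ+1577/344·τ²+-1577/3096·τ³=-92981/22016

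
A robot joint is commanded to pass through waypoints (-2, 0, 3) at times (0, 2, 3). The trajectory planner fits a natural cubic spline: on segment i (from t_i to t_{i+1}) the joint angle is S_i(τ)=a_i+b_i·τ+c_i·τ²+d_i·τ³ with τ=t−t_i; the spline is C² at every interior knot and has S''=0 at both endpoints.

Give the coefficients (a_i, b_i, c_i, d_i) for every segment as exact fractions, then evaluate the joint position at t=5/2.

Δ: Δ0=1, Δ1=3
row 1: diag=6, rhs=12; c'=1/6, d'=2
back: M1=2
M: M0=0, M1=2, M2=0
seg 0: a=-2, c=M0/2=0, d=(M1−M0)/(6·2)=1/6, b=Δ0−h0·(2M0+M1)/6=1/3
seg 1: a=0, c=M1/2=1, d=(M2−M1)/(6·1)=-1/3, b=Δ1−h1·(2M1+M2)/6=7/3
t_q=5/2 → seg 1, τ=1/2; S=0+7/3·τ+1·τ²+-1/3·τ³=11/8

  seg 0: a=-2 b=1/3 c=0 d=1/6
  seg 1: a=0 b=7/3 c=1 d=-1/3
S(5/2) = 11/8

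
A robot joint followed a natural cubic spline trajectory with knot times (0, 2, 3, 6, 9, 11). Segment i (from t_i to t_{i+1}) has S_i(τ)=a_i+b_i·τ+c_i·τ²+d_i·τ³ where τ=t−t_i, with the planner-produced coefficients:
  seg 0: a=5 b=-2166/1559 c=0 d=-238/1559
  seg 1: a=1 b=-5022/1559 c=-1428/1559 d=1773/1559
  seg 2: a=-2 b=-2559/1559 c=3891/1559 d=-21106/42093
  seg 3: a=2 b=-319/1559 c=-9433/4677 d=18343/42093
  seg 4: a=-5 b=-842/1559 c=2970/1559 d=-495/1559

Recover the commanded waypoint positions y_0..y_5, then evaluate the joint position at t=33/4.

y_0 = S_0(0) = a_0 = 5
y_1 = S_1(0) = a_1 = 1
y_2 = S_2(0) = a_2 = -2
y_3 = S_3(0) = a_3 = 2
y_4 = S_4(0) = a_4 = -5
y_5 = S_4(2) = -1
t_q=33/4 is in segment 3 (τ=9/4); S_3(τ)=-369887/99776

y_0=5 y_1=1 y_2=-2 y_3=2 y_4=-5 y_5=-1
S(33/4) = -369887/99776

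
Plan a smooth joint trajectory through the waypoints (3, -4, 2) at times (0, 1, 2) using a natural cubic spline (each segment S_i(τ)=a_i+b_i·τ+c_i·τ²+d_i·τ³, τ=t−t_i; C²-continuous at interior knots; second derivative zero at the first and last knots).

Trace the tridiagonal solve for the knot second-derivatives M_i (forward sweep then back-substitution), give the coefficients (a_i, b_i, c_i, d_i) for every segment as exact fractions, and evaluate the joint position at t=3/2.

  seg 0: a=3 b=-41/4 c=0 d=13/4
  seg 1: a=-4 b=-1/2 c=39/4 d=-13/4
S(3/2) = -71/32

Δ: Δ0=-7, Δ1=6
row 1: diag=4, rhs=78; c'=1/4, d'=39/2
back: M1=39/2
M: M0=0, M1=39/2, M2=0
seg 0: a=3, c=M0/2=0, d=(M1−M0)/(6·1)=13/4, b=Δ0−h0·(2M0+M1)/6=-41/4
seg 1: a=-4, c=M1/2=39/4, d=(M2−M1)/(6·1)=-13/4, b=Δ1−h1·(2M1+M2)/6=-1/2
t_q=3/2 → seg 1, τ=1/2; S=-4+-1/2·τ+39/4·τ²+-13/4·τ³=-71/32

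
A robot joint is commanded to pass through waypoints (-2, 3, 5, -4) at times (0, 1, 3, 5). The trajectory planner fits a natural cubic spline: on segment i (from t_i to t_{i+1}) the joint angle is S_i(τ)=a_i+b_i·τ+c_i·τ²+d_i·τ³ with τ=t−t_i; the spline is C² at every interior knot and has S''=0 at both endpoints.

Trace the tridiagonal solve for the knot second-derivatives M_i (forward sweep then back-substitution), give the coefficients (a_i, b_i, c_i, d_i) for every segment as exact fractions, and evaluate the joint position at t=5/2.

  seg 0: a=-2 b=241/44 c=0 d=-21/44
  seg 1: a=3 b=89/22 c=-63/44 d=-1/22
  seg 2: a=5 b=-49/22 c=-75/44 d=25/88
S(5/2) = 501/88

Δ: Δ0=5, Δ1=1, Δ2=-9/2
row 1: diag=6, rhs=-24; c'=1/3, d'=-4
row 2: denom=8−2·1/3=22/3; d'=(-33−2·-4)/(22/3)=-75/22
back: M2=-75/22
back: M1=-4−1/3·-75/22=-63/22
M: M0=0, M1=-63/22, M2=-75/22, M3=0
seg 0: a=-2, c=M0/2=0, d=(M1−M0)/(6·1)=-21/44, b=Δ0−h0·(2M0+M1)/6=241/44
seg 1: a=3, c=M1/2=-63/44, d=(M2−M1)/(6·2)=-1/22, b=Δ1−h1·(2M1+M2)/6=89/22
seg 2: a=5, c=M2/2=-75/44, d=(M3−M2)/(6·2)=25/88, b=Δ2−h2·(2M2+M3)/6=-49/22
t_q=5/2 → seg 1, τ=3/2; S=3+89/22·τ+-63/44·τ²+-1/22·τ³=501/88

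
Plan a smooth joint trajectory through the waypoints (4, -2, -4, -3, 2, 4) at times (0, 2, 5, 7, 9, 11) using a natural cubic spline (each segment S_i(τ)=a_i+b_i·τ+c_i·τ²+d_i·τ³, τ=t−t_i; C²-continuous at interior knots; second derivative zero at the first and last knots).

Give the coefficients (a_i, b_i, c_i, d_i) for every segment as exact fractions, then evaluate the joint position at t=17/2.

Δ: Δ0=-3, Δ1=-2/3, Δ2=1/2, Δ3=5/2, Δ4=1
row 1: diag=10, rhs=14; c'=3/10, d'=7/5
row 2: denom=10−3·3/10=91/10; d'=(7−3·7/5)/(91/10)=4/13
row 3: denom=8−2·20/91=688/91; d'=(12−2·4/13)/(688/91)=259/172
row 4: denom=8−2·91/344=1285/172; d'=(-9−2·259/172)/(1285/172)=-2066/1285
back: M4=-2066/1285
back: M3=259/172−91/344·-2066/1285=4963/2570
back: M2=4/13−20/91·4963/2570=-30/257
back: M1=7/5−3/10·-30/257=1844/1285
M: M0=0, M1=1844/1285, M2=-30/257, M3=4963/2570, M4=-2066/1285, M5=0
seg 0: a=4, c=M0/2=0, d=(M1−M0)/(6·2)=461/3855, b=Δ0−h0·(2M0+M1)/6=-13409/3855
seg 1: a=-2, c=M1/2=922/1285, d=(M2−M1)/(6·3)=-997/11565, b=Δ1−h1·(2M1+M2)/6=-7877/3855
seg 2: a=-4, c=M2/2=-15/257, d=(M3−M2)/(6·2)=5263/30840, b=Δ2−h2·(2M2+M3)/6=-254/3855
seg 3: a=-3, c=M3/2=4963/5140, d=(M4−M3)/(6·2)=-1819/6168, b=Δ3−h3·(2M3+M4)/6=13481/7710
seg 4: a=2, c=M4/2=-1033/1285, d=(M5−M4)/(6·2)=1033/7710, b=Δ4−h4·(2M4+M5)/6=7987/3855
t_q=17/2 → seg 3, τ=3/2; S=-3+13481/7710·τ+4963/5140·τ²+-1819/6168·τ³=65789/82240

  seg 0: a=4 b=-13409/3855 c=0 d=461/3855
  seg 1: a=-2 b=-7877/3855 c=922/1285 d=-997/11565
  seg 2: a=-4 b=-254/3855 c=-15/257 d=5263/30840
  seg 3: a=-3 b=13481/7710 c=4963/5140 d=-1819/6168
  seg 4: a=2 b=7987/3855 c=-1033/1285 d=1033/7710
S(17/2) = 65789/82240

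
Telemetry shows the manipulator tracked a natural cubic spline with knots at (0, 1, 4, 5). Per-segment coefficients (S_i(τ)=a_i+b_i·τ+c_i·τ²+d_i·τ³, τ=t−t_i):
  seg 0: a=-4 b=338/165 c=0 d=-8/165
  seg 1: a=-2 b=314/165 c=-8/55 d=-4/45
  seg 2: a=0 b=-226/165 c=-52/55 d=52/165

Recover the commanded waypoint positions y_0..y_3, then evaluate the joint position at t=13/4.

y_0 = S_0(0) = a_0 = -4
y_1 = S_1(0) = a_1 = -2
y_2 = S_2(0) = a_2 = 0
y_3 = S_2(1) = -2
t_q=13/4 is in segment 1 (τ=9/4); S_1(τ)=469/880

y_0=-4 y_1=-2 y_2=0 y_3=-2
S(13/4) = 469/880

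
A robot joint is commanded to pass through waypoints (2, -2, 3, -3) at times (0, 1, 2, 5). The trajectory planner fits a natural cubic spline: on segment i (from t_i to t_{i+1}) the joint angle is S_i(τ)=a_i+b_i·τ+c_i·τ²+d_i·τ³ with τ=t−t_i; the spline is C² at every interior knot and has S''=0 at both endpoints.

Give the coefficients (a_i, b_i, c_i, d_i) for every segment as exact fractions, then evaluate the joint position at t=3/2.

Δ: Δ0=-4, Δ1=5, Δ2=-2
row 1: diag=4, rhs=54; c'=1/4, d'=27/2
row 2: denom=8−1·1/4=31/4; d'=(-42−1·27/2)/(31/4)=-222/31
back: M2=-222/31
back: M1=27/2−1/4·-222/31=474/31
M: M0=0, M1=474/31, M2=-222/31, M3=0
seg 0: a=2, c=M0/2=0, d=(M1−M0)/(6·1)=79/31, b=Δ0−h0·(2M0+M1)/6=-203/31
seg 1: a=-2, c=M1/2=237/31, d=(M2−M1)/(6·1)=-116/31, b=Δ1−h1·(2M1+M2)/6=34/31
seg 2: a=3, c=M2/2=-111/31, d=(M3−M2)/(6·3)=37/93, b=Δ2−h2·(2M2+M3)/6=160/31
t_q=3/2 → seg 1, τ=1/2; S=-2+34/31·τ+237/31·τ²+-116/31·τ³=-1/124

  seg 0: a=2 b=-203/31 c=0 d=79/31
  seg 1: a=-2 b=34/31 c=237/31 d=-116/31
  seg 2: a=3 b=160/31 c=-111/31 d=37/93
S(3/2) = -1/124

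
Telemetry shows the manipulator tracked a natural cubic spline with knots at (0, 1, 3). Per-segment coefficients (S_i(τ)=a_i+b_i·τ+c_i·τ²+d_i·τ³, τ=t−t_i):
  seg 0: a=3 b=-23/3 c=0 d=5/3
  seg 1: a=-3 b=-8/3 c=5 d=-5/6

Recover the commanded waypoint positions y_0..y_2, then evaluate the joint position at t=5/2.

y_0 = S_0(0) = a_0 = 3
y_1 = S_1(0) = a_1 = -3
y_2 = S_1(2) = 5
t_q=5/2 is in segment 1 (τ=3/2); S_1(τ)=23/16

y_0=3 y_1=-3 y_2=5
S(5/2) = 23/16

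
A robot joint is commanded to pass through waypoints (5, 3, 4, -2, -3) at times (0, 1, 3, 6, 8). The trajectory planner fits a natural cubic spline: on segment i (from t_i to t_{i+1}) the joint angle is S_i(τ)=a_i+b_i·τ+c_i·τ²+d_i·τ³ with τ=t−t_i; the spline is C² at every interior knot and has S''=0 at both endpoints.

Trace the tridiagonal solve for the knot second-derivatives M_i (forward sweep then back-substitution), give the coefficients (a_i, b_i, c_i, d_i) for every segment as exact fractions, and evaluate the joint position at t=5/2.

Δ: Δ0=-2, Δ1=1/2, Δ2=-2, Δ3=-1/2
row 1: diag=6, rhs=15; c'=1/3, d'=5/2
row 2: denom=10−2·1/3=28/3; d'=(-15−2·5/2)/(28/3)=-15/7
row 3: denom=10−3·9/28=253/28; d'=(9−3·-15/7)/(253/28)=432/253
back: M3=432/253
back: M2=-15/7−9/28·432/253=-681/253
back: M1=5/2−1/3·-681/253=1719/506
M: M0=0, M1=1719/506, M2=-681/253, M3=432/253, M4=0
seg 0: a=5, c=M0/2=0, d=(M1−M0)/(6·1)=573/1012, b=Δ0−h0·(2M0+M1)/6=-2597/1012
seg 1: a=3, c=M1/2=1719/1012, d=(M2−M1)/(6·2)=-1027/2024, b=Δ1−h1·(2M1+M2)/6=-439/506
seg 2: a=4, c=M2/2=-681/506, d=(M3−M2)/(6·3)=371/1518, b=Δ2−h2·(2M2+M3)/6=-41/253
seg 3: a=-2, c=M3/2=216/253, d=(M4−M3)/(6·2)=-36/253, b=Δ3−h3·(2M3+M4)/6=-829/506
t_q=5/2 → seg 1, τ=3/2; S=3+-439/506·τ+1719/1012·τ²+-1027/2024·τ³=61659/16192

  seg 0: a=5 b=-2597/1012 c=0 d=573/1012
  seg 1: a=3 b=-439/506 c=1719/1012 d=-1027/2024
  seg 2: a=4 b=-41/253 c=-681/506 d=371/1518
  seg 3: a=-2 b=-829/506 c=216/253 d=-36/253
S(5/2) = 61659/16192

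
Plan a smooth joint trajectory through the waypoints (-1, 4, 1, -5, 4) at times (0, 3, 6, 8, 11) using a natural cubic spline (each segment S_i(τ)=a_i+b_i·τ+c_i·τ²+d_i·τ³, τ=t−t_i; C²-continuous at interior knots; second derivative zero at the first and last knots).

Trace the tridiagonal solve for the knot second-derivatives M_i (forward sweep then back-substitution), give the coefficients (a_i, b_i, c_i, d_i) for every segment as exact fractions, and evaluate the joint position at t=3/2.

Δ: Δ0=5/3, Δ1=-1, Δ2=-3, Δ3=3
row 1: diag=12, rhs=-16; c'=1/4, d'=-4/3
row 2: denom=10−3·1/4=37/4; d'=(-12−3·-4/3)/(37/4)=-32/37
row 3: denom=10−2·8/37=354/37; d'=(36−2·-32/37)/(354/37)=698/177
back: M3=698/177
back: M2=-32/37−8/37·698/177=-304/177
back: M1=-4/3−1/4·-304/177=-160/177
M: M0=0, M1=-160/177, M2=-304/177, M3=698/177, M4=0
seg 0: a=-1, c=M0/2=0, d=(M1−M0)/(6·3)=-80/1593, b=Δ0−h0·(2M0+M1)/6=125/59
seg 1: a=4, c=M1/2=-80/177, d=(M2−M1)/(6·3)=-8/177, b=Δ1−h1·(2M1+M2)/6=45/59
seg 2: a=1, c=M2/2=-152/177, d=(M3−M2)/(6·2)=167/354, b=Δ2−h2·(2M2+M3)/6=-187/59
seg 3: a=-5, c=M3/2=349/177, d=(M4−M3)/(6·3)=-349/1593, b=Δ3−h3·(2M3+M4)/6=-167/177
t_q=3/2 → seg 0, τ=3/2; S=-1+125/59·τ+0·τ²+-80/1593·τ³=237/118

  seg 0: a=-1 b=125/59 c=0 d=-80/1593
  seg 1: a=4 b=45/59 c=-80/177 d=-8/177
  seg 2: a=1 b=-187/59 c=-152/177 d=167/354
  seg 3: a=-5 b=-167/177 c=349/177 d=-349/1593
S(3/2) = 237/118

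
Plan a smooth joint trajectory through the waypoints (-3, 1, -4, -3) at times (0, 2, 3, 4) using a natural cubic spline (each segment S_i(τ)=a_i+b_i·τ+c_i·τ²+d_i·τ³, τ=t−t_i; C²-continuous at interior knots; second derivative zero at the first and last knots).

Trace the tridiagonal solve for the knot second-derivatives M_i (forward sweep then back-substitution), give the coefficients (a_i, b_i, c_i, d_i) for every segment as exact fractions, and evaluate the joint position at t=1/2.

Δ: Δ0=2, Δ1=-5, Δ2=1
row 1: diag=6, rhs=-42; c'=1/6, d'=-7
row 2: denom=4−1·1/6=23/6; d'=(36−1·-7)/(23/6)=258/23
back: M2=258/23
back: M1=-7−1/6·258/23=-204/23
M: M0=0, M1=-204/23, M2=258/23, M3=0
seg 0: a=-3, c=M0/2=0, d=(M1−M0)/(6·2)=-17/23, b=Δ0−h0·(2M0+M1)/6=114/23
seg 1: a=1, c=M1/2=-102/23, d=(M2−M1)/(6·1)=77/23, b=Δ1−h1·(2M1+M2)/6=-90/23
seg 2: a=-4, c=M2/2=129/23, d=(M3−M2)/(6·1)=-43/23, b=Δ2−h2·(2M2+M3)/6=-63/23
t_q=1/2 → seg 0, τ=1/2; S=-3+114/23·τ+0·τ²+-17/23·τ³=-113/184

  seg 0: a=-3 b=114/23 c=0 d=-17/23
  seg 1: a=1 b=-90/23 c=-102/23 d=77/23
  seg 2: a=-4 b=-63/23 c=129/23 d=-43/23
S(1/2) = -113/184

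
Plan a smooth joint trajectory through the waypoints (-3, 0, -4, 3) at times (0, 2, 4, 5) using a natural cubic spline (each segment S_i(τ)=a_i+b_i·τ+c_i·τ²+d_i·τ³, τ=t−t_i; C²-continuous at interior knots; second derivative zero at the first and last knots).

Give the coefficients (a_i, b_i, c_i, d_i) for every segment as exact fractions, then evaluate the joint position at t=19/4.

Δ: Δ0=3/2, Δ1=-2, Δ2=7
row 1: diag=8, rhs=-21; c'=1/4, d'=-21/8
row 2: denom=6−2·1/4=11/2; d'=(54−2·-21/8)/(11/2)=237/22
back: M2=237/22
back: M1=-21/8−1/4·237/22=-117/22
M: M0=0, M1=-117/22, M2=237/22, M3=0
seg 0: a=-3, c=M0/2=0, d=(M1−M0)/(6·2)=-39/88, b=Δ0−h0·(2M0+M1)/6=36/11
seg 1: a=0, c=M1/2=-117/44, d=(M2−M1)/(6·2)=59/44, b=Δ1−h1·(2M1+M2)/6=-45/22
seg 2: a=-4, c=M2/2=237/44, d=(M3−M2)/(6·1)=-79/44, b=Δ2−h2·(2M2+M3)/6=75/22
t_q=19/4 → seg 2, τ=3/4; S=-4+75/22·τ+237/44·τ²+-79/44·τ³=2335/2816

  seg 0: a=-3 b=36/11 c=0 d=-39/88
  seg 1: a=0 b=-45/22 c=-117/44 d=59/44
  seg 2: a=-4 b=75/22 c=237/44 d=-79/44
S(19/4) = 2335/2816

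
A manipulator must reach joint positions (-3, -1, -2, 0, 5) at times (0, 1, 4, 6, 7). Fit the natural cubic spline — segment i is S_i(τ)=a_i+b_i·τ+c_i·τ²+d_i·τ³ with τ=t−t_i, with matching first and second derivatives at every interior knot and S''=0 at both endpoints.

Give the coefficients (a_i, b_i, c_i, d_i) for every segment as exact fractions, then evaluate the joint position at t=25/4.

Δ: Δ0=2, Δ1=-1/3, Δ2=1, Δ3=5
row 1: diag=8, rhs=-14; c'=3/8, d'=-7/4
row 2: denom=10−3·3/8=71/8; d'=(8−3·-7/4)/(71/8)=106/71
row 3: denom=6−2·16/71=394/71; d'=(24−2·106/71)/(394/71)=746/197
back: M3=746/197
back: M2=106/71−16/71·746/197=126/197
back: M1=-7/4−3/8·126/197=-392/197
M: M0=0, M1=-392/197, M2=126/197, M3=746/197, M4=0
seg 0: a=-3, c=M0/2=0, d=(M1−M0)/(6·1)=-196/591, b=Δ0−h0·(2M0+M1)/6=1378/591
seg 1: a=-1, c=M1/2=-196/197, d=(M2−M1)/(6·3)=259/1773, b=Δ1−h1·(2M1+M2)/6=790/591
seg 2: a=-2, c=M2/2=63/197, d=(M3−M2)/(6·2)=155/591, b=Δ2−h2·(2M2+M3)/6=-407/591
seg 3: a=0, c=M3/2=373/197, d=(M4−M3)/(6·1)=-373/591, b=Δ3−h3·(2M3+M4)/6=2209/591
t_q=25/4 → seg 3, τ=1/4; S=0+2209/591·τ+373/197·τ²+-373/591·τ³=13149/12608

  seg 0: a=-3 b=1378/591 c=0 d=-196/591
  seg 1: a=-1 b=790/591 c=-196/197 d=259/1773
  seg 2: a=-2 b=-407/591 c=63/197 d=155/591
  seg 3: a=0 b=2209/591 c=373/197 d=-373/591
S(25/4) = 13149/12608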